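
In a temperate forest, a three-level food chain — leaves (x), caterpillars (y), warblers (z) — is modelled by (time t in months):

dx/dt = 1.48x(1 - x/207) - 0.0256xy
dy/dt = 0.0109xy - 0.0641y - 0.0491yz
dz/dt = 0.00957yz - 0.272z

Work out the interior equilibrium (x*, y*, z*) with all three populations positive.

From dz/dt = 0: 0.00957y* = 0.272, so y* = 28.4.
From dx/dt = 0: 1.48(1 - x*/207) = 0.0256·28.4, giving x* = 207·(1 - 0.492) = 105.
From dy/dt = 0: 0.0109·105 - 0.0641 = 0.0491z*, so z* = 1.08/0.0491 = 22.1.

x* ≈ 105, y* ≈ 28.4, z* ≈ 22.1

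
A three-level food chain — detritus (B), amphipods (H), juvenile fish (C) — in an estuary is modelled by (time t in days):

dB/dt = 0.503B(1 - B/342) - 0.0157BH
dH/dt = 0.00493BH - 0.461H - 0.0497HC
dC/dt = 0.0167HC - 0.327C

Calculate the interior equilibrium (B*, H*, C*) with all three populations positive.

From dC/dt = 0: 0.0167H* = 0.327, so H* = 19.6.
From dB/dt = 0: 0.503(1 - B*/342) = 0.0157·19.6, giving B* = 342·(1 - 0.611) = 133.
From dH/dt = 0: 0.00493·133 - 0.461 = 0.0497C*, so C* = 0.195/0.0497 = 3.92.

B* ≈ 133, H* ≈ 19.6, C* ≈ 3.92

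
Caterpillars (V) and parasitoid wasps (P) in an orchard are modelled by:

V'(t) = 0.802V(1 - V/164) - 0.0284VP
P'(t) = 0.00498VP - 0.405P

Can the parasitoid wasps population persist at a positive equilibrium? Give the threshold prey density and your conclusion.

Threshold V = 81.3; K > 81.3, so yes, the predator persists.

The predator equation gives dP/dt > 0 only when V > 0.405/0.00498 = 81.3.
Without the predator, V → K = 164. Since 164 > 81.3, the predator can invade and persist.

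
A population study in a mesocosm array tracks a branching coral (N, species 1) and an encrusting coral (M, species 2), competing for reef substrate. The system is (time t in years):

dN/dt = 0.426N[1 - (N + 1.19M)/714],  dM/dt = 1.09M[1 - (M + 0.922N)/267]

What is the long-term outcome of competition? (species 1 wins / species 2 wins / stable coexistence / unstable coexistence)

species 1 excludes species 2

Compare the nullcline intercepts: K1/α12 = 714/1.19 = 600 > K2 = 267; K2/α21 = 267/0.922 = 290 < K1 = 714.
Since the inequalities point opposite ways, species 1 can invade but species 2 cannot.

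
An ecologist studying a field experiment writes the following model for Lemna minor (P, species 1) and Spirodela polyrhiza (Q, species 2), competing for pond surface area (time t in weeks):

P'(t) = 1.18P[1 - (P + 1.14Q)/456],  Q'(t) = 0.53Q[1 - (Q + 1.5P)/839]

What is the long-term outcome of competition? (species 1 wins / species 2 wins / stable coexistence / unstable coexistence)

Compare the nullcline intercepts: K1/α12 = 456/1.14 = 400 < K2 = 839; K2/α21 = 839/1.5 = 559 > K1 = 456.
Since the inequalities point opposite ways, species 2 can invade but species 1 cannot.

species 2 excludes species 1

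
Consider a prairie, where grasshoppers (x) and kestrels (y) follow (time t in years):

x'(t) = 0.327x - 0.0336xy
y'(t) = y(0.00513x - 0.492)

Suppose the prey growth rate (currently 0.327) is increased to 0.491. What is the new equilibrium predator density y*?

y* ≈ 14.6

At the interior fixed point, setting dx/dt = 0 with x > 0 fixes y* = (prey growth rate)/(xy coefficient) — independent of the other coefficients.
With the change, y* = 0.491/0.0336 = 14.6; it rises from 9.73.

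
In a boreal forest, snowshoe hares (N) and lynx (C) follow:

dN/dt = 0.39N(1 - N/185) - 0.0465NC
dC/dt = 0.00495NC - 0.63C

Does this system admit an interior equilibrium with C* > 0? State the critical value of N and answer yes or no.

The predator equation gives dC/dt > 0 only when N > 0.63/0.00495 = 127.
Without the predator, N → K = 185. Since 185 > 127, the predator can invade and persist.

Threshold N = 127; K > 127, so yes, the predator persists.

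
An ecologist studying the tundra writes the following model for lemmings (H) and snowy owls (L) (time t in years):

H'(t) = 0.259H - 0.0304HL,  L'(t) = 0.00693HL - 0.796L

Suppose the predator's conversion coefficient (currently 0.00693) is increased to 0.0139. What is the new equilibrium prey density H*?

H* ≈ 57.3

At the interior fixed point, setting dL/dt = 0 with L > 0 fixes H* = (predator death rate)/(HL coefficient) — independent of the other coefficients.
With the change, H* = 0.796/0.0139 = 57.3; it falls from 115.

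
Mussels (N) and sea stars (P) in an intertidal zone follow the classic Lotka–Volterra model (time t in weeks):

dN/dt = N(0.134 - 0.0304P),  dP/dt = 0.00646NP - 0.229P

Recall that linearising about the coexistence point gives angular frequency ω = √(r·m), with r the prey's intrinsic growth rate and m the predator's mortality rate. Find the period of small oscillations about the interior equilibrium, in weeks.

Here r = 0.134 and m = 0.229, so r·m = 0.0307.
ω = √0.0307 = 0.175 per week, hence T = 2π/ω ≈ 35.9 weeks.

T ≈ 35.9 weeks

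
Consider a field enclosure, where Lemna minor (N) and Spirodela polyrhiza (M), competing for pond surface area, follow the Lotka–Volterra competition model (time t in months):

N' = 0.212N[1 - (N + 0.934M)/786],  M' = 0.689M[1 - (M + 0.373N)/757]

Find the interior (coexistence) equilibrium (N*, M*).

Setting both brackets to zero gives the nullclines N + 0.934M = 786 and 0.373N + M = 757.
Substituting M = 757 - 0.373N into the first: N(1 - 0.934·0.373) = 786 - 0.934·757.
So N* = 79/0.652 = 121, and then M* = 757 - 0.373·121 = 712.

N* ≈ 121, M* ≈ 712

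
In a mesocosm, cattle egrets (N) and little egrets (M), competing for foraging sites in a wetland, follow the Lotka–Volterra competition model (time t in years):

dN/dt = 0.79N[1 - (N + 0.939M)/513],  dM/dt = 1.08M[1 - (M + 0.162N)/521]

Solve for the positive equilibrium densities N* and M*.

Setting both brackets to zero gives the nullclines N + 0.939M = 513 and 0.162N + M = 521.
Substituting M = 521 - 0.162N into the first: N(1 - 0.939·0.162) = 513 - 0.939·521.
So N* = 23.8/0.848 = 28, and then M* = 521 - 0.162·28 = 516.

N* ≈ 28, M* ≈ 516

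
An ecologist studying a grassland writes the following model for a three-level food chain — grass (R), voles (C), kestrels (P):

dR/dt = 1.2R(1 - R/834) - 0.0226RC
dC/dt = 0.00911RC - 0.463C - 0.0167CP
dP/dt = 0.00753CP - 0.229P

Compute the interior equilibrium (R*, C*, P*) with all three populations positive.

R* ≈ 356, C* ≈ 30.4, P* ≈ 167

From dP/dt = 0: 0.00753C* = 0.229, so C* = 30.4.
From dR/dt = 0: 1.2(1 - R*/834) = 0.0226·30.4, giving R* = 834·(1 - 0.573) = 356.
From dC/dt = 0: 0.00911·356 - 0.463 = 0.0167P*, so P* = 2.78/0.0167 = 167.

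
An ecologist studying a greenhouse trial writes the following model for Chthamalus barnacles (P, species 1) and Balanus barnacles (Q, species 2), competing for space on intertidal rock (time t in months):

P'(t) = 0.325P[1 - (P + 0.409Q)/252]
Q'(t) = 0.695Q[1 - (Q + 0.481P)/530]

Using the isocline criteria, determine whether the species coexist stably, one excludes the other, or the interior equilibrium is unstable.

Compare the nullcline intercepts: K1/α12 = 252/0.409 = 616 > K2 = 530; K2/α21 = 530/0.481 = 1100 > K1 = 252.
Since both inequalities hold, each species can invade when rare, so the interior equilibrium is stable.

stable coexistence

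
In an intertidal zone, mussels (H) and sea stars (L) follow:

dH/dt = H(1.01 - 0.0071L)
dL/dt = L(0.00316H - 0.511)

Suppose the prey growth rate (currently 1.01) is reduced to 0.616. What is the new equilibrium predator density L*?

At the interior fixed point, setting dH/dt = 0 with H > 0 fixes L* = (prey growth rate)/(HL coefficient) — independent of the other coefficients.
With the change, L* = 0.616/0.0071 = 86.8; it falls from 142.

L* ≈ 86.8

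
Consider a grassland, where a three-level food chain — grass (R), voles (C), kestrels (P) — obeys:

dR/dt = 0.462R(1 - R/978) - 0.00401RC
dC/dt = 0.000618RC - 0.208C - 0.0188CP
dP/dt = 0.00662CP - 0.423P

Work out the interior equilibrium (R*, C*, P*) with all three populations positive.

From dP/dt = 0: 0.00662C* = 0.423, so C* = 63.9.
From dR/dt = 0: 0.462(1 - R*/978) = 0.00401·63.9, giving R* = 978·(1 - 0.555) = 436.
From dC/dt = 0: 0.000618·436 - 0.208 = 0.0188P*, so P* = 0.0612/0.0188 = 3.26.

R* ≈ 436, C* ≈ 63.9, P* ≈ 3.26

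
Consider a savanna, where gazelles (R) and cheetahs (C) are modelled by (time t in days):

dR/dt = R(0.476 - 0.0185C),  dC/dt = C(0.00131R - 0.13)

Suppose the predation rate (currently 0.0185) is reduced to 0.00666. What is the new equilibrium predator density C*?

C* ≈ 71.5

At the interior fixed point, setting dR/dt = 0 with R > 0 fixes C* = (prey growth rate)/(RC coefficient) — independent of the other coefficients.
With the change, C* = 0.476/0.00666 = 71.5; it rises from 25.7.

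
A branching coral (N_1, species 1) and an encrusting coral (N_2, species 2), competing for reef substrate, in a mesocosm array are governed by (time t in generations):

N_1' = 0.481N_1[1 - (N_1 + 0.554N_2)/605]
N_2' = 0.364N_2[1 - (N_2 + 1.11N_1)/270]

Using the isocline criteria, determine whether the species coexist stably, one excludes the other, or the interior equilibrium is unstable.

species 1 excludes species 2

Compare the nullcline intercepts: K1/α12 = 605/0.554 = 1090 > K2 = 270; K2/α21 = 270/1.11 = 243 < K1 = 605.
Since the inequalities point opposite ways, species 1 can invade but species 2 cannot.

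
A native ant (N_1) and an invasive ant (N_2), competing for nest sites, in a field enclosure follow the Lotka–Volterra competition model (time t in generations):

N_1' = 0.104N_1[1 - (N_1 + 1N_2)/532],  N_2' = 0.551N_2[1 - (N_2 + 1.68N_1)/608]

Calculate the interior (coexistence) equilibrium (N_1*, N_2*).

Setting both brackets to zero gives the nullclines N_1 + 1N_2 = 532 and 1.68N_1 + N_2 = 608.
Substituting N_2 = 608 - 1.68N_1 into the first: N_1(1 - 1·1.68) = 532 - 1·608.
So N_1* = -76/-0.68 = 112, and then N_2* = 608 - 1.68·112 = 420.

N_1* ≈ 112, N_2* ≈ 420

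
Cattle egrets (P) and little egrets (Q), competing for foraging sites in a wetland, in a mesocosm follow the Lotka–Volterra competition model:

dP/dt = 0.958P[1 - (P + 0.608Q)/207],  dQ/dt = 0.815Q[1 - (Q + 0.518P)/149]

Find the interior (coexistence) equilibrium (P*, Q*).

P* ≈ 170, Q* ≈ 61

Setting both brackets to zero gives the nullclines P + 0.608Q = 207 and 0.518P + Q = 149.
Substituting Q = 149 - 0.518P into the first: P(1 - 0.608·0.518) = 207 - 0.608·149.
So P* = 116/0.685 = 170, and then Q* = 149 - 0.518·170 = 61.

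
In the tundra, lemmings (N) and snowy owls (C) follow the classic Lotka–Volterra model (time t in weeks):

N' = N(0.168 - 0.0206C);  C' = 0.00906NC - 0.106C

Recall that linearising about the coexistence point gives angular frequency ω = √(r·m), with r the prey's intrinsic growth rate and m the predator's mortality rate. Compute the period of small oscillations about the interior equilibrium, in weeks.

T ≈ 47.1 weeks

Here r = 0.168 and m = 0.106, so r·m = 0.0178.
ω = √0.0178 = 0.133 per week, hence T = 2π/ω ≈ 47.1 weeks.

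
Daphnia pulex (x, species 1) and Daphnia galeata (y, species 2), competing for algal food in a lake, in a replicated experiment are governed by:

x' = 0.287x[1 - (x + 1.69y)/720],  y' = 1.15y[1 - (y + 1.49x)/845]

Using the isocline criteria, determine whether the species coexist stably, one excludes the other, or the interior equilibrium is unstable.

unstable coexistence (outcome depends on initial conditions)

Compare the nullcline intercepts: K1/α12 = 720/1.69 = 426 < K2 = 845; K2/α21 = 845/1.49 = 567 < K1 = 720.
Since both are reversed, neither can invade when rare; the interior point is a saddle.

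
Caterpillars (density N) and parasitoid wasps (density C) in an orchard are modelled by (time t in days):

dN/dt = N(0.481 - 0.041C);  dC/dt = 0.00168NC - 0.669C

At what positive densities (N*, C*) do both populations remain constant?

N* ≈ 398, C* ≈ 11.7

Set dC/dt = 0 with C > 0: 0.00168N - 0.669 = 0, so N* = 0.669/0.00168 = 398.
Set dN/dt = 0 with N > 0: 0.481 - 0.041C = 0, so C* = 0.481/0.041 = 11.7.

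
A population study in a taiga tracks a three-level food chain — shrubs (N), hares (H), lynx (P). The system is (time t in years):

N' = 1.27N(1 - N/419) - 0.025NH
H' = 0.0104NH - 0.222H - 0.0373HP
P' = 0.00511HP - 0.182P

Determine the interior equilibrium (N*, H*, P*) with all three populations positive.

N* ≈ 125, H* ≈ 35.6, P* ≈ 29

From dP/dt = 0: 0.00511H* = 0.182, so H* = 35.6.
From dN/dt = 0: 1.27(1 - N*/419) = 0.025·35.6, giving N* = 419·(1 - 0.701) = 125.
From dH/dt = 0: 0.0104·125 - 0.222 = 0.0373P*, so P* = 1.08/0.0373 = 29.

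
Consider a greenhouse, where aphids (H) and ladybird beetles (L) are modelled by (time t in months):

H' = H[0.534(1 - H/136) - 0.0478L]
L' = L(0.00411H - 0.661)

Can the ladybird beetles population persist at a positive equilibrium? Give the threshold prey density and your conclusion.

The predator equation gives dL/dt > 0 only when H > 0.661/0.00411 = 161.
Without the predator, H → K = 136. Since 136 < 161, the predator cannot invade.

Threshold H = 161; K < 161, so no, the predator goes extinct.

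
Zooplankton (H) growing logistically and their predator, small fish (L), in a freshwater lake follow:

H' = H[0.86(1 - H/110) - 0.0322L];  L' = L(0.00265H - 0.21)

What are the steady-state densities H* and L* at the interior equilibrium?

H* ≈ 79.2, L* ≈ 7.47

From dL/dt = 0 with L > 0: 0.00265H* = 0.21, so H* = 79.2.
Substitute into dH/dt = 0: 0.86(1 - 79.2/110) = 0.0322L*.
The bracket is 0.28, giving L* = 0.24/0.0322 = 7.47.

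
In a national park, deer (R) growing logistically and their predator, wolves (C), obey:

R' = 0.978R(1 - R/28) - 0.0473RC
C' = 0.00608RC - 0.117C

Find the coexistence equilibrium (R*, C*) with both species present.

R* ≈ 19.2, C* ≈ 6.47

From dC/dt = 0 with C > 0: 0.00608R* = 0.117, so R* = 19.2.
Substitute into dR/dt = 0: 0.978(1 - 19.2/28) = 0.0473C*.
The bracket is 0.313, giving C* = 0.306/0.0473 = 6.47.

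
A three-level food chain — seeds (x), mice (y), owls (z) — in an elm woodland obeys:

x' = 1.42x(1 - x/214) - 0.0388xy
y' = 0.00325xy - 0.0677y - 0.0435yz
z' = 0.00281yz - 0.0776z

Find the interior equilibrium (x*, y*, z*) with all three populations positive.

x* ≈ 52.5, y* ≈ 27.6, z* ≈ 2.37

From dz/dt = 0: 0.00281y* = 0.0776, so y* = 27.6.
From dx/dt = 0: 1.42(1 - x*/214) = 0.0388·27.6, giving x* = 214·(1 - 0.755) = 52.5.
From dy/dt = 0: 0.00325·52.5 - 0.0677 = 0.0435z*, so z* = 0.103/0.0435 = 2.37.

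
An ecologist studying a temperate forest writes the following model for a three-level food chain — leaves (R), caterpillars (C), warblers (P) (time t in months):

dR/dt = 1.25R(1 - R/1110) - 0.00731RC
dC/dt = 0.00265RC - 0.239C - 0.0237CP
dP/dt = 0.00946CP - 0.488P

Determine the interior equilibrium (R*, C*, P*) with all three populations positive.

From dP/dt = 0: 0.00946C* = 0.488, so C* = 51.6.
From dR/dt = 0: 1.25(1 - R*/1110) = 0.00731·51.6, giving R* = 1110·(1 - 0.302) = 775.
From dC/dt = 0: 0.00265·775 - 0.239 = 0.0237P*, so P* = 1.82/0.0237 = 76.6.

R* ≈ 775, C* ≈ 51.6, P* ≈ 76.6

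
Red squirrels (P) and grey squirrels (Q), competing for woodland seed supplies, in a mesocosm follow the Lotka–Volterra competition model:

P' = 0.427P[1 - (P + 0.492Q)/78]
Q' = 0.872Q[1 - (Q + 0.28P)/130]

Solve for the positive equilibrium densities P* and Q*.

P* ≈ 16.3, Q* ≈ 125

Setting both brackets to zero gives the nullclines P + 0.492Q = 78 and 0.28P + Q = 130.
Substituting Q = 130 - 0.28P into the first: P(1 - 0.492·0.28) = 78 - 0.492·130.
So P* = 14/0.862 = 16.3, and then Q* = 130 - 0.28·16.3 = 125.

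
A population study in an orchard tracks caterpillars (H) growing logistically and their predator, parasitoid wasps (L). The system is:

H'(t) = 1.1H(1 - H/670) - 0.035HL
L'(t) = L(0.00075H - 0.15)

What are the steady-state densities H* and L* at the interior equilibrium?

H* ≈ 200, L* ≈ 22

From dL/dt = 0 with L > 0: 0.00075H* = 0.15, so H* = 200.
Substitute into dH/dt = 0: 1.1(1 - 200/670) = 0.035L*.
The bracket is 0.701, giving L* = 0.772/0.035 = 22.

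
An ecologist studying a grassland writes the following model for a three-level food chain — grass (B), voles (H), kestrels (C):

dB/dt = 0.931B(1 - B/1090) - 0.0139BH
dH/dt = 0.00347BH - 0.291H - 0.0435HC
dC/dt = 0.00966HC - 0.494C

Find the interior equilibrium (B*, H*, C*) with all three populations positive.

B* ≈ 258, H* ≈ 51.1, C* ≈ 13.9

From dC/dt = 0: 0.00966H* = 0.494, so H* = 51.1.
From dB/dt = 0: 0.931(1 - B*/1090) = 0.0139·51.1, giving B* = 1090·(1 - 0.764) = 258.
From dH/dt = 0: 0.00347·258 - 0.291 = 0.0435C*, so C* = 0.603/0.0435 = 13.9.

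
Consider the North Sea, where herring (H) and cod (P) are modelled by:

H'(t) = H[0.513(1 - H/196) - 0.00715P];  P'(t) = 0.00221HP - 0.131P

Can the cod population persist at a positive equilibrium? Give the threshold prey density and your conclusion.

Threshold H = 59.3; K > 59.3, so yes, the predator persists.

The predator equation gives dP/dt > 0 only when H > 0.131/0.00221 = 59.3.
Without the predator, H → K = 196. Since 196 > 59.3, the predator can invade and persist.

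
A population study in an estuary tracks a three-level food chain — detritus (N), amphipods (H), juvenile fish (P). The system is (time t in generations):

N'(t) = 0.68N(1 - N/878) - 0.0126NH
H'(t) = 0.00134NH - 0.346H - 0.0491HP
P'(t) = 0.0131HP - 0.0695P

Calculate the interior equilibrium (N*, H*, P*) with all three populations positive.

N* ≈ 792, H* ≈ 5.31, P* ≈ 14.6

From dP/dt = 0: 0.0131H* = 0.0695, so H* = 5.31.
From dN/dt = 0: 0.68(1 - N*/878) = 0.0126·5.31, giving N* = 878·(1 - 0.0983) = 792.
From dH/dt = 0: 0.00134·792 - 0.346 = 0.0491P*, so P* = 0.715/0.0491 = 14.6.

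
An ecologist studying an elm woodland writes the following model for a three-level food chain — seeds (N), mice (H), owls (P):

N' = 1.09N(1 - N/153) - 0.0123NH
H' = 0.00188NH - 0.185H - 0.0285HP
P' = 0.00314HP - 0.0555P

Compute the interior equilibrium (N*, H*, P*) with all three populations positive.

N* ≈ 122, H* ≈ 17.7, P* ≈ 1.59

From dP/dt = 0: 0.00314H* = 0.0555, so H* = 17.7.
From dN/dt = 0: 1.09(1 - N*/153) = 0.0123·17.7, giving N* = 153·(1 - 0.199) = 122.
From dH/dt = 0: 0.00188·122 - 0.185 = 0.0285P*, so P* = 0.0453/0.0285 = 1.59.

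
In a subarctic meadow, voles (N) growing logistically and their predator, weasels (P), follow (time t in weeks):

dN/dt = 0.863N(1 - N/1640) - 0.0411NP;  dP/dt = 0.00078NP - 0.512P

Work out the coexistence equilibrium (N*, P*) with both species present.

N* ≈ 656, P* ≈ 12.6

From dP/dt = 0 with P > 0: 0.00078N* = 0.512, so N* = 656.
Substitute into dN/dt = 0: 0.863(1 - 656/1640) = 0.0411P*.
The bracket is 0.6, giving P* = 0.518/0.0411 = 12.6.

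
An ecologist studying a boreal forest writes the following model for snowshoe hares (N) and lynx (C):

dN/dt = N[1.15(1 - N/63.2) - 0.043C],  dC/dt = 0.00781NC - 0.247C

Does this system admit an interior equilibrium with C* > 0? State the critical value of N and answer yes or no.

Threshold N = 31.6; K > 31.6, so yes, the predator persists.

The predator equation gives dC/dt > 0 only when N > 0.247/0.00781 = 31.6.
Without the predator, N → K = 63.2. Since 63.2 > 31.6, the predator can invade and persist.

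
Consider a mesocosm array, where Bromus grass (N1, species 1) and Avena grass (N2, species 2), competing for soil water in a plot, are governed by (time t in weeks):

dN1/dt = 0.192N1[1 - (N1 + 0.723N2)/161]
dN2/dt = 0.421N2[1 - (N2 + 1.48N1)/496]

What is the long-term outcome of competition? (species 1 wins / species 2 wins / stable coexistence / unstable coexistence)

Compare the nullcline intercepts: K1/α12 = 161/0.723 = 223 < K2 = 496; K2/α21 = 496/1.48 = 335 > K1 = 161.
Since the inequalities point opposite ways, species 2 can invade but species 1 cannot.

species 2 excludes species 1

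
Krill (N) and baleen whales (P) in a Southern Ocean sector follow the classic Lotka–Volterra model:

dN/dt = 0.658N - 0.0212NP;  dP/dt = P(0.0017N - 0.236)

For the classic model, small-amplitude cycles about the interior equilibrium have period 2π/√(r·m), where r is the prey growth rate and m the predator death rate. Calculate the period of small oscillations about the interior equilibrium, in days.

Here r = 0.658 and m = 0.236, so r·m = 0.155.
ω = √0.155 = 0.394 per day, hence T = 2π/ω ≈ 15.9 days.

T ≈ 15.9 days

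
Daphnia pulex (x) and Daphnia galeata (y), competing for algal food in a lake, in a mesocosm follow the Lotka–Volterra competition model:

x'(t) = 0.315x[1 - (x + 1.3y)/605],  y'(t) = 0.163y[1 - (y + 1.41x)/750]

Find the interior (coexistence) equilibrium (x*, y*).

x* ≈ 444, y* ≈ 124

Setting both brackets to zero gives the nullclines x + 1.3y = 605 and 1.41x + y = 750.
Substituting y = 750 - 1.41x into the first: x(1 - 1.3·1.41) = 605 - 1.3·750.
So x* = -370/-0.833 = 444, and then y* = 750 - 1.41·444 = 124.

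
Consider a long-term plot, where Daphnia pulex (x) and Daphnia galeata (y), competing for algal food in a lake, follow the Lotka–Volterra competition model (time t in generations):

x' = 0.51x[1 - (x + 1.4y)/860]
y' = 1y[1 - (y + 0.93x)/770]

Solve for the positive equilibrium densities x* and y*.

Setting both brackets to zero gives the nullclines x + 1.4y = 860 and 0.93x + y = 770.
Substituting y = 770 - 0.93x into the first: x(1 - 1.4·0.93) = 860 - 1.4·770.
So x* = -218/-0.302 = 722, and then y* = 770 - 0.93·722 = 98.7.

x* ≈ 722, y* ≈ 98.7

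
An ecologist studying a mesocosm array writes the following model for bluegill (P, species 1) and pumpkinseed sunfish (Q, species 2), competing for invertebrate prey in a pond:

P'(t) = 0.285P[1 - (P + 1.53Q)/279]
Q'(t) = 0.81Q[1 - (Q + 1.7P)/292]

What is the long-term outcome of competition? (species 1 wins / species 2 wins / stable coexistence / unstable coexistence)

unstable coexistence (outcome depends on initial conditions)

Compare the nullcline intercepts: K1/α12 = 279/1.53 = 182 < K2 = 292; K2/α21 = 292/1.7 = 172 < K1 = 279.
Since both are reversed, neither can invade when rare; the interior point is a saddle.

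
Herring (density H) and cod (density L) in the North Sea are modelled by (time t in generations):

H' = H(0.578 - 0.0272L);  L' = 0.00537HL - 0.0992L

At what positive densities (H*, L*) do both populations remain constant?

H* ≈ 18.5, L* ≈ 21.2

Set dL/dt = 0 with L > 0: 0.00537H - 0.0992 = 0, so H* = 0.0992/0.00537 = 18.5.
Set dH/dt = 0 with H > 0: 0.578 - 0.0272L = 0, so L* = 0.578/0.0272 = 21.2.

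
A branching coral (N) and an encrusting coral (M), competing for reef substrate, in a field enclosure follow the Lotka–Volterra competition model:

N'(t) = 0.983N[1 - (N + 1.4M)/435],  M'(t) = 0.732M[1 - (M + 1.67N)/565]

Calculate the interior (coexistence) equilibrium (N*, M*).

Setting both brackets to zero gives the nullclines N + 1.4M = 435 and 1.67N + M = 565.
Substituting M = 565 - 1.67N into the first: N(1 - 1.4·1.67) = 435 - 1.4·565.
So N* = -356/-1.34 = 266, and then M* = 565 - 1.67·266 = 121.

N* ≈ 266, M* ≈ 121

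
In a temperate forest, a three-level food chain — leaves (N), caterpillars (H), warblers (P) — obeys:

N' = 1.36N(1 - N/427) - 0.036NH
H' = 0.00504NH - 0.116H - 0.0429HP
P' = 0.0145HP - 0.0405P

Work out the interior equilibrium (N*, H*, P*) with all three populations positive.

N* ≈ 395, H* ≈ 2.79, P* ≈ 43.8

From dP/dt = 0: 0.0145H* = 0.0405, so H* = 2.79.
From dN/dt = 0: 1.36(1 - N*/427) = 0.036·2.79, giving N* = 427·(1 - 0.0739) = 395.
From dH/dt = 0: 0.00504·395 - 0.116 = 0.0429P*, so P* = 1.88/0.0429 = 43.8.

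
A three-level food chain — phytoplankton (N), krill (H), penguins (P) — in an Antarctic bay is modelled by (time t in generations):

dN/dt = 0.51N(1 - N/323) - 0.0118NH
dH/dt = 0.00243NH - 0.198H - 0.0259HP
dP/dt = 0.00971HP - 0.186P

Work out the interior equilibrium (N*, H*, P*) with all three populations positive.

N* ≈ 180, H* ≈ 19.2, P* ≈ 9.23

From dP/dt = 0: 0.00971H* = 0.186, so H* = 19.2.
From dN/dt = 0: 0.51(1 - N*/323) = 0.0118·19.2, giving N* = 323·(1 - 0.443) = 180.
From dH/dt = 0: 0.00243·180 - 0.198 = 0.0259P*, so P* = 0.239/0.0259 = 9.23.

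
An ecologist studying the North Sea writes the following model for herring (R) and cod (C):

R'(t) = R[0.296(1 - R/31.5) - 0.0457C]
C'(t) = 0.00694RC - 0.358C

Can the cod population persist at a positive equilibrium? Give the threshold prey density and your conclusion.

Threshold R = 51.6; K < 51.6, so no, the predator goes extinct.

The predator equation gives dC/dt > 0 only when R > 0.358/0.00694 = 51.6.
Without the predator, R → K = 31.5. Since 31.5 < 51.6, the predator cannot invade.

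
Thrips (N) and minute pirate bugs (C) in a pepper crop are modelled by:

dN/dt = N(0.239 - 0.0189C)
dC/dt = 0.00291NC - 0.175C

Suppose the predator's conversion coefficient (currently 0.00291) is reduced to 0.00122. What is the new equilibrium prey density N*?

N* ≈ 143

At the interior fixed point, setting dC/dt = 0 with C > 0 fixes N* = (predator death rate)/(NC coefficient) — independent of the other coefficients.
With the change, N* = 0.175/0.00122 = 143; it rises from 60.1.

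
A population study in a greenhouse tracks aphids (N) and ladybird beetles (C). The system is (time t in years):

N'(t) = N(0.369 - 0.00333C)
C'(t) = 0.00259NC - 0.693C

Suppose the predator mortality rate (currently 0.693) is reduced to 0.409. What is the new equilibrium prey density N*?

At the interior fixed point, setting dC/dt = 0 with C > 0 fixes N* = (predator death rate)/(NC coefficient) — independent of the other coefficients.
With the change, N* = 0.409/0.00259 = 158; it falls from 268.

N* ≈ 158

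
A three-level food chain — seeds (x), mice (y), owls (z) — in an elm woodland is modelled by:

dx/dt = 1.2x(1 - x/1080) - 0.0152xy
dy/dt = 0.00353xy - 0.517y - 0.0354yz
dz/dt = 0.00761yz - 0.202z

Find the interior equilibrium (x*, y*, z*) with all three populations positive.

x* ≈ 717, y* ≈ 26.5, z* ≈ 56.9

From dz/dt = 0: 0.00761y* = 0.202, so y* = 26.5.
From dx/dt = 0: 1.2(1 - x*/1080) = 0.0152·26.5, giving x* = 1080·(1 - 0.336) = 717.
From dy/dt = 0: 0.00353·717 - 0.517 = 0.0354z*, so z* = 2.01/0.0354 = 56.9.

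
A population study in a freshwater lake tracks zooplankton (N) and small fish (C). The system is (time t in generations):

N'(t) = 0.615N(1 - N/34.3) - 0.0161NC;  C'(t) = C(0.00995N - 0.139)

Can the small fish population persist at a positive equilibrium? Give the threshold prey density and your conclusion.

Threshold N = 14; K > 14, so yes, the predator persists.

The predator equation gives dC/dt > 0 only when N > 0.139/0.00995 = 14.
Without the predator, N → K = 34.3. Since 34.3 > 14, the predator can invade and persist.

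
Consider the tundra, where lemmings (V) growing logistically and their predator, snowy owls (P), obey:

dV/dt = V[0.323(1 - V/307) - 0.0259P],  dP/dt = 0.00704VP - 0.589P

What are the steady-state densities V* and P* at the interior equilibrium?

V* ≈ 83.7, P* ≈ 9.07

From dP/dt = 0 with P > 0: 0.00704V* = 0.589, so V* = 83.7.
Substitute into dV/dt = 0: 0.323(1 - 83.7/307) = 0.0259P*.
The bracket is 0.727, giving P* = 0.235/0.0259 = 9.07.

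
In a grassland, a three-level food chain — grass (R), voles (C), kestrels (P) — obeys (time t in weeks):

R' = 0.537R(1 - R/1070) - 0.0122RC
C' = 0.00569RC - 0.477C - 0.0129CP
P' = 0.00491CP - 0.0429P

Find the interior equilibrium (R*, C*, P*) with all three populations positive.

R* ≈ 858, C* ≈ 8.74, P* ≈ 341

From dP/dt = 0: 0.00491C* = 0.0429, so C* = 8.74.
From dR/dt = 0: 0.537(1 - R*/1070) = 0.0122·8.74, giving R* = 1070·(1 - 0.199) = 858.
From dC/dt = 0: 0.00569·858 - 0.477 = 0.0129P*, so P* = 4.4/0.0129 = 341.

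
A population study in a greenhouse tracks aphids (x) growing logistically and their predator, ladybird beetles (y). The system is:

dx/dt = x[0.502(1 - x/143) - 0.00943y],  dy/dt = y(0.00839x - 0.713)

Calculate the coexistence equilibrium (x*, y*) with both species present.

x* ≈ 85, y* ≈ 21.6

From dy/dt = 0 with y > 0: 0.00839x* = 0.713, so x* = 85.
Substitute into dx/dt = 0: 0.502(1 - 85/143) = 0.00943y*.
The bracket is 0.406, giving y* = 0.204/0.00943 = 21.6.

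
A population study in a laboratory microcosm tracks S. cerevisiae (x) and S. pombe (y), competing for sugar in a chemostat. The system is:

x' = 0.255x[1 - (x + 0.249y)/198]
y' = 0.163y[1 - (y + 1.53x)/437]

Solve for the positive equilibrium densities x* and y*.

Setting both brackets to zero gives the nullclines x + 0.249y = 198 and 1.53x + y = 437.
Substituting y = 437 - 1.53x into the first: x(1 - 0.249·1.53) = 198 - 0.249·437.
So x* = 89.2/0.619 = 144, and then y* = 437 - 1.53·144 = 217.

x* ≈ 144, y* ≈ 217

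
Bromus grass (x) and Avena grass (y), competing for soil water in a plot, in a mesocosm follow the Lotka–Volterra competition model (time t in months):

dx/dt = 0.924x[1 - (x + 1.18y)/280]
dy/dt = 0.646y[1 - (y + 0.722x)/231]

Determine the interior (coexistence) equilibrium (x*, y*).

x* ≈ 50.1, y* ≈ 195

Setting both brackets to zero gives the nullclines x + 1.18y = 280 and 0.722x + y = 231.
Substituting y = 231 - 0.722x into the first: x(1 - 1.18·0.722) = 280 - 1.18·231.
So x* = 7.42/0.148 = 50.1, and then y* = 231 - 0.722·50.1 = 195.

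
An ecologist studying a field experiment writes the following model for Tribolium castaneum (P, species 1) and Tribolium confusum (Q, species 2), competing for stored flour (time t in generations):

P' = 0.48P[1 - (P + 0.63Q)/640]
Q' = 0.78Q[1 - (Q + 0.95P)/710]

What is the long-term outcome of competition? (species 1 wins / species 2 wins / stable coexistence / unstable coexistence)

Compare the nullcline intercepts: K1/α12 = 640/0.63 = 1020 > K2 = 710; K2/α21 = 710/0.95 = 747 > K1 = 640.
Since both inequalities hold, each species can invade when rare, so the interior equilibrium is stable.

stable coexistence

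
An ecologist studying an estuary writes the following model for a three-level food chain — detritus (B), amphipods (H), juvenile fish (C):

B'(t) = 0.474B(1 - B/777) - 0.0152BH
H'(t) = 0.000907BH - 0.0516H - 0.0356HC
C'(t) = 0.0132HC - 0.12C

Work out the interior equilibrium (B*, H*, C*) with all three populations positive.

From dC/dt = 0: 0.0132H* = 0.12, so H* = 9.09.
From dB/dt = 0: 0.474(1 - B*/777) = 0.0152·9.09, giving B* = 777·(1 - 0.292) = 550.
From dH/dt = 0: 0.000907·550 - 0.0516 = 0.0356C*, so C* = 0.448/0.0356 = 12.6.

B* ≈ 550, H* ≈ 9.09, C* ≈ 12.6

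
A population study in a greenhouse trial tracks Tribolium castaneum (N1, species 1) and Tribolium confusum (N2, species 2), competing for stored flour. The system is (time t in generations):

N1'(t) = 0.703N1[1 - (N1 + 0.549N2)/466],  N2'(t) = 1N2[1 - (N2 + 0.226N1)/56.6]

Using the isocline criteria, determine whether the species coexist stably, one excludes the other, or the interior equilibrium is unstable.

Compare the nullcline intercepts: K1/α12 = 466/0.549 = 849 > K2 = 56.6; K2/α21 = 56.6/0.226 = 250 < K1 = 466.
Since the inequalities point opposite ways, species 1 can invade but species 2 cannot.

species 1 excludes species 2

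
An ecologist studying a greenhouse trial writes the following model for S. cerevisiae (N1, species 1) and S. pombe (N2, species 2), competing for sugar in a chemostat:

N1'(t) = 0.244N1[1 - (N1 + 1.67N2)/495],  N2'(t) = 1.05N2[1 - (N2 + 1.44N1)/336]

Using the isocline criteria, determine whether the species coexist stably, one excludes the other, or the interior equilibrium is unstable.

Compare the nullcline intercepts: K1/α12 = 495/1.67 = 296 < K2 = 336; K2/α21 = 336/1.44 = 233 < K1 = 495.
Since both are reversed, neither can invade when rare; the interior point is a saddle.

unstable coexistence (outcome depends on initial conditions)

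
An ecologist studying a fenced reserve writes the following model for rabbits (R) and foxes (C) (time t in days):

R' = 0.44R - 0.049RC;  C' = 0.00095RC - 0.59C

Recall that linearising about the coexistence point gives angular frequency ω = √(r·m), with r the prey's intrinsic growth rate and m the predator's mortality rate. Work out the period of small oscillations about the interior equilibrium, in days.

Here r = 0.44 and m = 0.59, so r·m = 0.26.
ω = √0.26 = 0.51 per day, hence T = 2π/ω ≈ 12.3 days.

T ≈ 12.3 days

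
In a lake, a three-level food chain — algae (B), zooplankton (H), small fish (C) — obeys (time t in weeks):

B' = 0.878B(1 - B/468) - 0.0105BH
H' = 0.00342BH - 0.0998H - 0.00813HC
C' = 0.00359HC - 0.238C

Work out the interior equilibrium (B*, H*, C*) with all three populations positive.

B* ≈ 97, H* ≈ 66.3, C* ≈ 28.5

From dC/dt = 0: 0.00359H* = 0.238, so H* = 66.3.
From dB/dt = 0: 0.878(1 - B*/468) = 0.0105·66.3, giving B* = 468·(1 - 0.793) = 97.
From dH/dt = 0: 0.00342·97 - 0.0998 = 0.00813C*, so C* = 0.232/0.00813 = 28.5.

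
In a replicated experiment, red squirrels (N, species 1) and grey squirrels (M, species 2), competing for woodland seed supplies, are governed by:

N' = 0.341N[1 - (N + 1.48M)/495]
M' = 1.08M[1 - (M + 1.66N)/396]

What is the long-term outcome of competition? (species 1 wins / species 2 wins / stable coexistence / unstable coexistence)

Compare the nullcline intercepts: K1/α12 = 495/1.48 = 334 < K2 = 396; K2/α21 = 396/1.66 = 239 < K1 = 495.
Since both are reversed, neither can invade when rare; the interior point is a saddle.

unstable coexistence (outcome depends on initial conditions)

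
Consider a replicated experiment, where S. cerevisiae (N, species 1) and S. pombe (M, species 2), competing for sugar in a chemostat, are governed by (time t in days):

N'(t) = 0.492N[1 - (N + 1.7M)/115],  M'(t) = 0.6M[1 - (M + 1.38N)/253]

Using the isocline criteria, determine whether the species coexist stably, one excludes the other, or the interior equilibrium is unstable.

species 2 excludes species 1

Compare the nullcline intercepts: K1/α12 = 115/1.7 = 67.6 < K2 = 253; K2/α21 = 253/1.38 = 183 > K1 = 115.
Since the inequalities point opposite ways, species 2 can invade but species 1 cannot.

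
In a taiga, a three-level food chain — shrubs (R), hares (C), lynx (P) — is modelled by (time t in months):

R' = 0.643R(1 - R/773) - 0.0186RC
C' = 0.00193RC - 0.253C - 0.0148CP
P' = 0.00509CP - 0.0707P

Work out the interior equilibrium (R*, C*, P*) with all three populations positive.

From dP/dt = 0: 0.00509C* = 0.0707, so C* = 13.9.
From dR/dt = 0: 0.643(1 - R*/773) = 0.0186·13.9, giving R* = 773·(1 - 0.402) = 462.
From dC/dt = 0: 0.00193·462 - 0.253 = 0.0148P*, so P* = 0.639/0.0148 = 43.2.

R* ≈ 462, C* ≈ 13.9, P* ≈ 43.2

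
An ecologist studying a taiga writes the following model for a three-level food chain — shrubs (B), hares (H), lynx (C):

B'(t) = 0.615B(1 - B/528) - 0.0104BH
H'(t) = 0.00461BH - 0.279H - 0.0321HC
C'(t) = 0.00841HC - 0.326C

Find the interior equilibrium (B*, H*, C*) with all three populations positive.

B* ≈ 182, H* ≈ 38.8, C* ≈ 17.4

From dC/dt = 0: 0.00841H* = 0.326, so H* = 38.8.
From dB/dt = 0: 0.615(1 - B*/528) = 0.0104·38.8, giving B* = 528·(1 - 0.656) = 182.
From dH/dt = 0: 0.00461·182 - 0.279 = 0.0321C*, so C* = 0.56/0.0321 = 17.4.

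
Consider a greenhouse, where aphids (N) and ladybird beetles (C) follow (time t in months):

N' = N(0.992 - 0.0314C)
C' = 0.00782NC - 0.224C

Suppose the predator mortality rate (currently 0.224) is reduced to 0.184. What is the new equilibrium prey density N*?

At the interior fixed point, setting dC/dt = 0 with C > 0 fixes N* = (predator death rate)/(NC coefficient) — independent of the other coefficients.
With the change, N* = 0.184/0.00782 = 23.5; it falls from 28.6.

N* ≈ 23.5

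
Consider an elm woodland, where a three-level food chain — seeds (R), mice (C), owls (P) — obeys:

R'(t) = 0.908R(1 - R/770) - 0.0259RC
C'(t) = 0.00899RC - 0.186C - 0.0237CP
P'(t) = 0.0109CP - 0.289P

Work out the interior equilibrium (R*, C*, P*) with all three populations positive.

From dP/dt = 0: 0.0109C* = 0.289, so C* = 26.5.
From dR/dt = 0: 0.908(1 - R*/770) = 0.0259·26.5, giving R* = 770·(1 - 0.756) = 188.
From dC/dt = 0: 0.00899·188 - 0.186 = 0.0237P*, so P* = 1.5/0.0237 = 63.3.

R* ≈ 188, C* ≈ 26.5, P* ≈ 63.3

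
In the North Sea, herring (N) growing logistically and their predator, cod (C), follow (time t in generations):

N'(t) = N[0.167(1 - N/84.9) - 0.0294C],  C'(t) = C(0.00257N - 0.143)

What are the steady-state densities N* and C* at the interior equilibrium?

From dC/dt = 0 with C > 0: 0.00257N* = 0.143, so N* = 55.6.
Substitute into dN/dt = 0: 0.167(1 - 55.6/84.9) = 0.0294C*.
The bracket is 0.345, giving C* = 0.0576/0.0294 = 1.96.

N* ≈ 55.6, C* ≈ 1.96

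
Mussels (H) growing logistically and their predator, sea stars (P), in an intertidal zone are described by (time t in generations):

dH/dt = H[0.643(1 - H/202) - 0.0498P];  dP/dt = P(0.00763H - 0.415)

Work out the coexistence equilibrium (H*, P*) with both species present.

From dP/dt = 0 with P > 0: 0.00763H* = 0.415, so H* = 54.4.
Substitute into dH/dt = 0: 0.643(1 - 54.4/202) = 0.0498P*.
The bracket is 0.731, giving P* = 0.47/0.0498 = 9.44.

H* ≈ 54.4, P* ≈ 9.44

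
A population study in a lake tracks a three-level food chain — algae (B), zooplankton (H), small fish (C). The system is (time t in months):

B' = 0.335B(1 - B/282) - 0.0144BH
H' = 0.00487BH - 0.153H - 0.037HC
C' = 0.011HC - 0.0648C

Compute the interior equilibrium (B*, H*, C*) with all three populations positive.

B* ≈ 211, H* ≈ 5.89, C* ≈ 23.6

From dC/dt = 0: 0.011H* = 0.0648, so H* = 5.89.
From dB/dt = 0: 0.335(1 - B*/282) = 0.0144·5.89, giving B* = 282·(1 - 0.253) = 211.
From dH/dt = 0: 0.00487·211 - 0.153 = 0.037C*, so C* = 0.873/0.037 = 23.6.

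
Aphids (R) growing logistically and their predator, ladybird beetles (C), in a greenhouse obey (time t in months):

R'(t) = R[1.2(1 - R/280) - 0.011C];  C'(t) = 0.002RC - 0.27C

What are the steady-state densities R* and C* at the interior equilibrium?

From dC/dt = 0 with C > 0: 0.002R* = 0.27, so R* = 135.
Substitute into dR/dt = 0: 1.2(1 - 135/280) = 0.011C*.
The bracket is 0.518, giving C* = 0.621/0.011 = 56.5.

R* ≈ 135, C* ≈ 56.5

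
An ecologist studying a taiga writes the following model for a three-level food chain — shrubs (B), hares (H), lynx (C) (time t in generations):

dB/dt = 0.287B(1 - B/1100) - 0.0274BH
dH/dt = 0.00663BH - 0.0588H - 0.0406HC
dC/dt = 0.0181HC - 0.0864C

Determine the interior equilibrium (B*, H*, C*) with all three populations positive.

From dC/dt = 0: 0.0181H* = 0.0864, so H* = 4.77.
From dB/dt = 0: 0.287(1 - B*/1100) = 0.0274·4.77, giving B* = 1100·(1 - 0.456) = 599.
From dH/dt = 0: 0.00663·599 - 0.0588 = 0.0406C*, so C* = 3.91/0.0406 = 96.3.

B* ≈ 599, H* ≈ 4.77, C* ≈ 96.3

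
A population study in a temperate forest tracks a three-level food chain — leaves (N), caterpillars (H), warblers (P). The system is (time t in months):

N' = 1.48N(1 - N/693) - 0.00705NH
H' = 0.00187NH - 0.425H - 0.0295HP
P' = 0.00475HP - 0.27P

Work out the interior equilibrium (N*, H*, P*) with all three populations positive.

From dP/dt = 0: 0.00475H* = 0.27, so H* = 56.8.
From dN/dt = 0: 1.48(1 - N*/693) = 0.00705·56.8, giving N* = 693·(1 - 0.271) = 505.
From dH/dt = 0: 0.00187·505 - 0.425 = 0.0295P*, so P* = 0.52/0.0295 = 17.6.

N* ≈ 505, H* ≈ 56.8, P* ≈ 17.6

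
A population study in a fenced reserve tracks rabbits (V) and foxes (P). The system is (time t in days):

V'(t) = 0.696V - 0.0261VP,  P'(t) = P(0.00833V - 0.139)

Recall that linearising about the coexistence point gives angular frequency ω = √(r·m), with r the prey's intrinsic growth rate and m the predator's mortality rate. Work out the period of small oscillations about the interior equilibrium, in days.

Here r = 0.696 and m = 0.139, so r·m = 0.0967.
ω = √0.0967 = 0.311 per day, hence T = 2π/ω ≈ 20.2 days.

T ≈ 20.2 days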